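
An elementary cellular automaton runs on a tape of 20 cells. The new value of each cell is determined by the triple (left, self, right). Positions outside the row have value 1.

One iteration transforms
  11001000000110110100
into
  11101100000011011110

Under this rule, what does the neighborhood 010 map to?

At position 4 the neighborhood is 010; the next row has 1 there.

1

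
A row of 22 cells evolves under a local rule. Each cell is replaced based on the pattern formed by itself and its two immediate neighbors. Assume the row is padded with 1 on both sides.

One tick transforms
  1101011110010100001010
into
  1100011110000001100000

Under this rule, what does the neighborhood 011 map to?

At position 5 the neighborhood is 011; the next row has 1 there.

1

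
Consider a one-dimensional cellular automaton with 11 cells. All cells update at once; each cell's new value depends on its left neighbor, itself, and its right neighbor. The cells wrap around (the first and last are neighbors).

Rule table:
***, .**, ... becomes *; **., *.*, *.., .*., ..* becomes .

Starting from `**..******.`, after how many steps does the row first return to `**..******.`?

7

*...*****..
..*.****...
*...***..**
..*.**...**
....*..*.*.
***........
**..******.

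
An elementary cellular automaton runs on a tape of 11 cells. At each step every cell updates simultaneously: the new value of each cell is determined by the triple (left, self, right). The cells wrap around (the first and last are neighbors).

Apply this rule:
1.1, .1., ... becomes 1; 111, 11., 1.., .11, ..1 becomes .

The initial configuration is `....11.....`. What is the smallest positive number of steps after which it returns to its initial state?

2

111....1111
....11.....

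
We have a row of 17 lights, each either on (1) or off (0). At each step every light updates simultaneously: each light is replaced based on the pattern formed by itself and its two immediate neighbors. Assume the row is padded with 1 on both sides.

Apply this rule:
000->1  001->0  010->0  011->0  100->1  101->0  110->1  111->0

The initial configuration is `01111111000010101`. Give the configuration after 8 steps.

step 1: 00000001111000000
step 2: 11111100001111110
step 3: 00000111100000010
step 4: 11110000111111000
step 5: 00011110000001110
step 6: 11000011111100010
step 7: 01111000000111000
step 8: 00001111110001110

00001111110001110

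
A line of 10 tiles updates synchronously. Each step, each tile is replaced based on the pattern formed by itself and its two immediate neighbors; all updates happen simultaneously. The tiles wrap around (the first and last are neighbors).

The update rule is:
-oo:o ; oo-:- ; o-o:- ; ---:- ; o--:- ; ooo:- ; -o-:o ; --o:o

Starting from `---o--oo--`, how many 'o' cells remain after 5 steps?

--oo-oo---
-oo--o----
oo--oo----
o--oo----o
--oo----oo
count of o: 4

4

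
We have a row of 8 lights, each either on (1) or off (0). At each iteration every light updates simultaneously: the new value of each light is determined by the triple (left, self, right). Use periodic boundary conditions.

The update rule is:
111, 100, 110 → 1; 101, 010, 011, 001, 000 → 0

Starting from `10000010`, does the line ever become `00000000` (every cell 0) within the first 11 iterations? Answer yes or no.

no

01000000
00100000
00010000
00001000
00000100
00000010
00000001
10000000
01000000  (repeats iteration 1; period 8)
iteration 11: 00010000
iteration 11 is 00010000, still not uniform 0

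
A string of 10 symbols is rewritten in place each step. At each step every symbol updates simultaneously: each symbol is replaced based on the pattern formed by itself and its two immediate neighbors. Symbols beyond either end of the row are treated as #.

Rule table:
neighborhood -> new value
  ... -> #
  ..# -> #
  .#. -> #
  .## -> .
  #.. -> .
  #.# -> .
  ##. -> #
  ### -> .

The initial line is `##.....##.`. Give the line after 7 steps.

.#.####.#.

.#.####.#.
.#....#.#.
.#.####.#.  (repeats step 1; period 2)
step 7: .#.####.#.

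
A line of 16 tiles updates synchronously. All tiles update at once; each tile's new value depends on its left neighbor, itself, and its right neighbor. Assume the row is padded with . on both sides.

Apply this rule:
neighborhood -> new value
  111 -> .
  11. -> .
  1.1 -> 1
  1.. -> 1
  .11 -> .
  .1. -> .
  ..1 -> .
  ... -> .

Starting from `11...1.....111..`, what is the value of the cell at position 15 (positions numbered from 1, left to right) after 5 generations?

.

..1...1.......1.
...1...1.......1
....1...1.......
.....1...1......
......1...1.....
position 15 holds .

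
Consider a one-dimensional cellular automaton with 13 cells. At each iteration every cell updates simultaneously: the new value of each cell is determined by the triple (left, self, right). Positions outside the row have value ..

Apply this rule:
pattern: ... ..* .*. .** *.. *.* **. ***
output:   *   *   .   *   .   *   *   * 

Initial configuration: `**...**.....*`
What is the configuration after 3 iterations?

iteration 1: **.****.****.
iteration 2: ************.
iteration 3: ************.

************.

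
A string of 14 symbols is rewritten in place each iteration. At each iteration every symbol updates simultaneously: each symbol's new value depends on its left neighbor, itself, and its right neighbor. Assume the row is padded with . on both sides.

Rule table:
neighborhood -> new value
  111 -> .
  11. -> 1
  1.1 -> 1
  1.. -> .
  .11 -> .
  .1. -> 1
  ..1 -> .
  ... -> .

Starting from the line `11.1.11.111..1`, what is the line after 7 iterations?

.......1..1..1

.1111.11..1..1
....11.1..1..1
.....111..1..1
.......1..1..1
.......1..1..1  (fixed point — unchanged through iteration 7)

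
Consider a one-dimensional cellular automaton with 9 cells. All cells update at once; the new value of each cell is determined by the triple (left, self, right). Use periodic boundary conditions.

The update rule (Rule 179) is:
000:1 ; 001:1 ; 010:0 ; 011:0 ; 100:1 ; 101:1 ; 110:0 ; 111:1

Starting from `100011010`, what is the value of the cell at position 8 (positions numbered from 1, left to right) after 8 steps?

1

011100101
101011010
010100101
101011010  (repeats step 2; period 2)
step 8: 101011010
position 8 holds 1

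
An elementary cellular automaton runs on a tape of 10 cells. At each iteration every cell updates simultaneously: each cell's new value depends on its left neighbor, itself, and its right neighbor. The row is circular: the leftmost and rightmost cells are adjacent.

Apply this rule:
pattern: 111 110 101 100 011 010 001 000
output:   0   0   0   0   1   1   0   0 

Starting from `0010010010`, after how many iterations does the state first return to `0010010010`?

0010010010

1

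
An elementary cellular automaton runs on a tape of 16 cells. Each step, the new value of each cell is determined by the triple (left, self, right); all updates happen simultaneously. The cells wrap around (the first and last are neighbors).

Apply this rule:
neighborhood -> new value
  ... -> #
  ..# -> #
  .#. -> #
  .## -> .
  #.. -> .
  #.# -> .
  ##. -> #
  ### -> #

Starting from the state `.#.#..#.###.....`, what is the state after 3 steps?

##.#.##.#.#.#.##

##.#.##..##.####
##.#..#.#.#..###
##.#.##.#.#.#.##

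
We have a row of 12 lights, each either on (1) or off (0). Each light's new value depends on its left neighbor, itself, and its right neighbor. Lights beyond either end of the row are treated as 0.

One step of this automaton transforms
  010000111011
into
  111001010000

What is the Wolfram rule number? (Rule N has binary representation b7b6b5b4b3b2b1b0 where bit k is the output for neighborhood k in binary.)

position 7: 111 → 1  (bit 7 = 1)
position 8: 110 → 0  (bit 6 = 0)
position 9: 101 → 0  (bit 5 = 0)
position 2: 100 → 1  (bit 4 = 1)
position 6: 011 → 0  (bit 3 = 0)
position 1: 010 → 1  (bit 2 = 1)
position 0: 001 → 1  (bit 1 = 1)
position 3: 000 → 0  (bit 0 = 0)
bits b7..b0 = 10010110 = 150

150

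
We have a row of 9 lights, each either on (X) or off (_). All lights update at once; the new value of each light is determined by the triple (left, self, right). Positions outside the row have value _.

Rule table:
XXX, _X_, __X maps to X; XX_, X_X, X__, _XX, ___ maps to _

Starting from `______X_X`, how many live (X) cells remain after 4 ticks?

2

_____XX_X
____X___X
___XX__XX
__X___X__
count of X: 2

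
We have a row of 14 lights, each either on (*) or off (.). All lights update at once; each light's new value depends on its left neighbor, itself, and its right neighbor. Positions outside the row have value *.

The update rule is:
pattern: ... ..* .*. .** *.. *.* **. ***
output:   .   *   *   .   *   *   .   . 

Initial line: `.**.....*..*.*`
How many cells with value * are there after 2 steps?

6

*..*...******.
.****.*......*
count of *: 6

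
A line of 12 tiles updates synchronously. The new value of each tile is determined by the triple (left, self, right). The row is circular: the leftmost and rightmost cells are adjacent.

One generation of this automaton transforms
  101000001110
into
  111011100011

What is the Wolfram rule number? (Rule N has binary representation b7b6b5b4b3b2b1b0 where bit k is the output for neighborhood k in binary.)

101

position 9: 111 → 0  (bit 7 = 0)
position 10: 110 → 1  (bit 6 = 1)
position 1: 101 → 1  (bit 5 = 1)
position 3: 100 → 0  (bit 4 = 0)
position 8: 011 → 0  (bit 3 = 0)
position 0: 010 → 1  (bit 2 = 1)
position 7: 001 → 0  (bit 1 = 0)
position 4: 000 → 1  (bit 0 = 1)
bits b7..b0 = 01100101 = 101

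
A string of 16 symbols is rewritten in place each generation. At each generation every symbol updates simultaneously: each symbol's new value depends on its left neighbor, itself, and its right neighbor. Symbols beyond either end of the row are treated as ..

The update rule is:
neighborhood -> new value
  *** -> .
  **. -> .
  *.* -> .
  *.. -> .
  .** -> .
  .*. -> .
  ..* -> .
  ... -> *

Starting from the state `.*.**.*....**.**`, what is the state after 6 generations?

........**......
*******....*****
........**......  (repeats generation 1; period 2)
generation 6: *******....*****

*******....*****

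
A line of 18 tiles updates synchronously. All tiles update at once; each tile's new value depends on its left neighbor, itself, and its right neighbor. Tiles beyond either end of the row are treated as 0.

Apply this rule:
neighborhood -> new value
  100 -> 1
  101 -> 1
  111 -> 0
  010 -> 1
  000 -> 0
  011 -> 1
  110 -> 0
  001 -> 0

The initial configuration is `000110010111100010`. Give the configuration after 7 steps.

000101011100010011
000111110010011010
000100001011010111
000110001110111100
000101001001100010
000111101101010011
000100011011111010

000100011011111010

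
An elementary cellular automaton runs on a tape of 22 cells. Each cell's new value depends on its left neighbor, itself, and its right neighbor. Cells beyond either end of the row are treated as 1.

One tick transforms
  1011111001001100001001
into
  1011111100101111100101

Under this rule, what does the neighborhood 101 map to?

At position 1 the neighborhood is 101; the next row has 0 there.

0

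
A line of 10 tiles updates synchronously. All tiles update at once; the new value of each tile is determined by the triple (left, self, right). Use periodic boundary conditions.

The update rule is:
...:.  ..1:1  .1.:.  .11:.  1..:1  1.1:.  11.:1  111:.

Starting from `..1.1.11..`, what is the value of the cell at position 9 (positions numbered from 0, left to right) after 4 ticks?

.1.....11.
1.1...1.11
1..1.1....
.11...1..1
position 9 holds 1

1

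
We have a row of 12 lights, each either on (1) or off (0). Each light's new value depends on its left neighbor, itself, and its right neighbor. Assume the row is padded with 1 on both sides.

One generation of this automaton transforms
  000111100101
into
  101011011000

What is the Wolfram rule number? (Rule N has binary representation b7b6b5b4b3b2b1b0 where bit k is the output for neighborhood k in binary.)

146

position 4: 111 → 1  (bit 7 = 1)
position 6: 110 → 0  (bit 6 = 0)
position 10: 101 → 0  (bit 5 = 0)
position 0: 100 → 1  (bit 4 = 1)
position 3: 011 → 0  (bit 3 = 0)
position 9: 010 → 0  (bit 2 = 0)
position 2: 001 → 1  (bit 1 = 1)
position 1: 000 → 0  (bit 0 = 0)
bits b7..b0 = 10010010 = 146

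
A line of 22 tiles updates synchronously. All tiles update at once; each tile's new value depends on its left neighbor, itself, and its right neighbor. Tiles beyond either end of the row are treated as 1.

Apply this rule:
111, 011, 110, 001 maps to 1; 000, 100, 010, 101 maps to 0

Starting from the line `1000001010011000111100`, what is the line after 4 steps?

1010000111111011111101

1000010000111001111101
1000100001111011111101
1001000011111011111101
1010000111111011111101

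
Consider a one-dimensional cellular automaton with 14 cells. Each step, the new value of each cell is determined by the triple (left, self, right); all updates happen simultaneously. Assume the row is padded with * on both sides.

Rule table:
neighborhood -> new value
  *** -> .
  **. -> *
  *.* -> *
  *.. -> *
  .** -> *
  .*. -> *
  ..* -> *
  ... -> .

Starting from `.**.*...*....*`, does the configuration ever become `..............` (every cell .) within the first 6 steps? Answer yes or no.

step 1: ******.***..**
step 2: .....***.****.
step 3: *...**.***..**
step 4: **.*****.****.
step 5: .***...***..**
step 6: **.**.**.****.
step 6 is **.**.**.****., still not uniform .

no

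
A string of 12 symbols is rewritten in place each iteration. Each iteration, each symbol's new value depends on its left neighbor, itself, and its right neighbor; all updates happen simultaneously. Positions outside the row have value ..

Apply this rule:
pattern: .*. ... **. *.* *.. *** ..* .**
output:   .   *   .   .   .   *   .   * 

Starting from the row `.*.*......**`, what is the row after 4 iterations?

**...*...**.

.....****.*.
****.***....
***..**..***
**...*...**.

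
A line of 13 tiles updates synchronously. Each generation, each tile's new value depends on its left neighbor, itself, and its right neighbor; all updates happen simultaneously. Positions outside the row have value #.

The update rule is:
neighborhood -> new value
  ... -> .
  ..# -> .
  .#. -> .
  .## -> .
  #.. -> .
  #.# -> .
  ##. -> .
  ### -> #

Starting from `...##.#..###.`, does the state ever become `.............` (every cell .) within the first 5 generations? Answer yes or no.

yes

..........#..
.............
all cells are . at generation 2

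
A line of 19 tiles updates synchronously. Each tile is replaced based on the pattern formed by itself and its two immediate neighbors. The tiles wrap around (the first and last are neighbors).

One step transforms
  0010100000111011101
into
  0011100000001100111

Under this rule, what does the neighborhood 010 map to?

At position 2 the neighborhood is 010; the next row has 1 there.

1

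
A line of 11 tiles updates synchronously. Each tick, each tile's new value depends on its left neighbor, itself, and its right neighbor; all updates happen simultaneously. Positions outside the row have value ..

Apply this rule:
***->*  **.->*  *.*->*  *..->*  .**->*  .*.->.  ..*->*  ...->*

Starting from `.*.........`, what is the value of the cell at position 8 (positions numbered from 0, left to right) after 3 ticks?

tick 1: *.*********
tick 2: .**********
tick 3: ***********
position 8 holds *

*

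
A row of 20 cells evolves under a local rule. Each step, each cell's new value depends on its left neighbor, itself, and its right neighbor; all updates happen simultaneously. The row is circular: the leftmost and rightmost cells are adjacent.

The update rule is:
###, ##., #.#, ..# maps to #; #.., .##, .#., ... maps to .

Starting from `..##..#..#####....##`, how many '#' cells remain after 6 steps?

10

.#.#.#..#.####...#.#
#.#.#..#.#.###..#.#.
.#.#..#.#.#.##.#.#.#
#.#..#.#.#.#.##.#.#.
.#..#.#.#.#.#.##.#.#
#..#.#.#.#.#.#.##.#.
count of #: 10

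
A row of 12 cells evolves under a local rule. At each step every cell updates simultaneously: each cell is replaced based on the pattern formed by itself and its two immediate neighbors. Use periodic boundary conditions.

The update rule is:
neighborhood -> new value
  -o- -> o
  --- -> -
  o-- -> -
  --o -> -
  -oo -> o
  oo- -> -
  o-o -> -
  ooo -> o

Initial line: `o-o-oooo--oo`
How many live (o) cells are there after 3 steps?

3

--o-ooo---oo
--o-oo----o-
--o-o-----o-
count of o: 3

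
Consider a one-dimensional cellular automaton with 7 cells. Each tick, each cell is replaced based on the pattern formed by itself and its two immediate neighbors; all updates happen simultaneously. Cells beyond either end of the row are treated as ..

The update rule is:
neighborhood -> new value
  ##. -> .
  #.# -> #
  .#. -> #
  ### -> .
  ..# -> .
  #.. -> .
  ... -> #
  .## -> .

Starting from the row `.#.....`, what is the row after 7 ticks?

....###

.#.####
.##....
....###
###....
....###  (repeats tick 3; period 2)
tick 7: ....###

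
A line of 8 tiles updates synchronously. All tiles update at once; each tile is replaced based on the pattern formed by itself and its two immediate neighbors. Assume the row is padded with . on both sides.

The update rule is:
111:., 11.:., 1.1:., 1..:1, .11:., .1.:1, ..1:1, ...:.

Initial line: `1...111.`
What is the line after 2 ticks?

...11.11

11.1...1
...11.11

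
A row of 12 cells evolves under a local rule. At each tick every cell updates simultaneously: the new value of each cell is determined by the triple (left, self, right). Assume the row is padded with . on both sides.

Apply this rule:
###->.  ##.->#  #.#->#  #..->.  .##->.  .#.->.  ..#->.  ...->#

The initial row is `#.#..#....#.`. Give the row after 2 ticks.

tick 1: .#.....##...
tick 2: ...###..#.##

...###..#.##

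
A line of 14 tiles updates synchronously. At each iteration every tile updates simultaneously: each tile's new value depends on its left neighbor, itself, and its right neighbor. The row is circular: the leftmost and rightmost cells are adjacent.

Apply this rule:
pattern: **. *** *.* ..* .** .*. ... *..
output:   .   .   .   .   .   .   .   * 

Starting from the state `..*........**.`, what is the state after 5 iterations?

...*...*......

...*.........*
*...*.........
.*...*........
..*...*.......
...*...*......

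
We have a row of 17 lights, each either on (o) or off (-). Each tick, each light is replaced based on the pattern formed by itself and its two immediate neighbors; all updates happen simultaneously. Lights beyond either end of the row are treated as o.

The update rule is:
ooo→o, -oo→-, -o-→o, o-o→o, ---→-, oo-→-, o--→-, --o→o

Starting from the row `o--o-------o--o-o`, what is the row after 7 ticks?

----oo-ooooo-oooo

--oo------oo-ooo-
-o-------o--o-o-o
oo------oo-ooooo-
o------o--o-ooo-o
------oo-ooo-o-o-
-----o--o-o-ooooo
----oo-ooooo-oooo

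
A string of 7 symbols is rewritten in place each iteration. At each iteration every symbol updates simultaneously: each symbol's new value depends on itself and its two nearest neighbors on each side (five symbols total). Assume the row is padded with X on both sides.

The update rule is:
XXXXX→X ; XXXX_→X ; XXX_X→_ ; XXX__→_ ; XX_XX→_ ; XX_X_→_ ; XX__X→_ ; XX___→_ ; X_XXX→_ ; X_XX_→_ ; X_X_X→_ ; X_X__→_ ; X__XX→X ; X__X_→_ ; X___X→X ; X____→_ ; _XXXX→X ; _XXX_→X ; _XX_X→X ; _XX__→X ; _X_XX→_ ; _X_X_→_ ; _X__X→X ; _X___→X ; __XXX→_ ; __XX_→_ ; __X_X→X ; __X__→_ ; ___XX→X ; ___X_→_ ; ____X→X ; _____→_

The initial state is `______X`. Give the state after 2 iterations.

iteration 1: ____XX_
iteration 2: __XX_X_

__XX_X_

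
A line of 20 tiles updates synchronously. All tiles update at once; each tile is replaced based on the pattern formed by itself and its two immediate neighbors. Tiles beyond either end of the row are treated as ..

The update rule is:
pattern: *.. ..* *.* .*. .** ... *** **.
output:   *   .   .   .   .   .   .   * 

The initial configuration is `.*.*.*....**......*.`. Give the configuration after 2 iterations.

......*....**......*
.......*....**......

.......*....**......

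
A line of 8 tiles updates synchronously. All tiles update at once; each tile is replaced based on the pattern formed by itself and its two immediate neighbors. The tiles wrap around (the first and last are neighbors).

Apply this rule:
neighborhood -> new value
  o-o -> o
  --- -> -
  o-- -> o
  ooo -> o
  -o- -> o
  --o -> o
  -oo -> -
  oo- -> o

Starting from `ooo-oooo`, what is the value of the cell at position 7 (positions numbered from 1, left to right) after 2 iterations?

oooo-ooo
ooooo-oo
position 7 holds o

o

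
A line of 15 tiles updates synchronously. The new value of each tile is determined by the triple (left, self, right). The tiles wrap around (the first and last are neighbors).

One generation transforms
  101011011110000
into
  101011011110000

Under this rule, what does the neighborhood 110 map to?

At position 5 the neighborhood is 110; the next row has 1 there.

1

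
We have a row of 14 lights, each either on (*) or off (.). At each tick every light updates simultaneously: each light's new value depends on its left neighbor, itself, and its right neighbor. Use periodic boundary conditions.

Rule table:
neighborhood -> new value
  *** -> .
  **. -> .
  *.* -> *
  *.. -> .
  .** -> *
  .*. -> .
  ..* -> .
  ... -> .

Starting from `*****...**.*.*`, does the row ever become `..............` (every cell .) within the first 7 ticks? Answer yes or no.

........*.*.**
.........*.**.
..........**..
..........*...
..............
all cells are . at tick 5

yes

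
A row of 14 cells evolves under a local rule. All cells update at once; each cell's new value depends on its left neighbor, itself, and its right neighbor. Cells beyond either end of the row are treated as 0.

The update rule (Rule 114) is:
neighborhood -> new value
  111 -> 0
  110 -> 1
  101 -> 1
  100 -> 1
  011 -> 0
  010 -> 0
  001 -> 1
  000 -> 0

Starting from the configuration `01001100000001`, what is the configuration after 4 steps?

01010110110101

10110110000010
01011011000101
10101101101010
01010110110101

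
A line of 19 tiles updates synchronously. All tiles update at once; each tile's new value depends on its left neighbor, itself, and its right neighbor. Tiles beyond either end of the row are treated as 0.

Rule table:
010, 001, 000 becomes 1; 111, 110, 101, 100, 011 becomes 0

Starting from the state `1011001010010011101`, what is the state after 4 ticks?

1011110000000001111

tick 1: 1000011010110100001
tick 2: 1011100010000101111
tick 3: 1000001110111100000
tick 4: 1011110000000001111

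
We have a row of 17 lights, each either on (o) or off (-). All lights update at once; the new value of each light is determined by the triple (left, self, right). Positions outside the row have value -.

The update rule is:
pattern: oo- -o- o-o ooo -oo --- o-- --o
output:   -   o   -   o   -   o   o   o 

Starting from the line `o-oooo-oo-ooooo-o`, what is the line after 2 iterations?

iteration 1: o--oo------ooo--o
iteration 2: ooo--oooooo-o-ooo

ooo--oooooo-o-ooo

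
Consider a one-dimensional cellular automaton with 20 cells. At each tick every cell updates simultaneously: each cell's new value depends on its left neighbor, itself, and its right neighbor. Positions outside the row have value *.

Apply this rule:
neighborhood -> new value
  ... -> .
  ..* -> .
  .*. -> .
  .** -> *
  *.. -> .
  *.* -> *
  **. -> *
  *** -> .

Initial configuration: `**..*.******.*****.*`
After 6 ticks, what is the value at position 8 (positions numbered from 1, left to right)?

.*...**....***...***
*....**....*.*...*..
*....**.....*.......
*....**.............
*....**.............  (fixed point — unchanged through tick 6)
position 8 holds .

.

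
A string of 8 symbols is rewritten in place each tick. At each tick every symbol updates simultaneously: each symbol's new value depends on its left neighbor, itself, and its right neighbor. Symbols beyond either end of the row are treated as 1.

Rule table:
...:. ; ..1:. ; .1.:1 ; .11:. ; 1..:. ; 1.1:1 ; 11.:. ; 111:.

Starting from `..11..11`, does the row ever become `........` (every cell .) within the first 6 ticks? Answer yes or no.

........
all cells are . at tick 1

yes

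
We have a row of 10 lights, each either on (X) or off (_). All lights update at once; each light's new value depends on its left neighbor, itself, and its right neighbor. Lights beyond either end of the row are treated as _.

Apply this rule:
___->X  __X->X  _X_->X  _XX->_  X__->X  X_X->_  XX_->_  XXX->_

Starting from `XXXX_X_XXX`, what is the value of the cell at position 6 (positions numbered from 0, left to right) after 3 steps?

_____X____
XXXXXXXXXX
__________
position 6 holds _

_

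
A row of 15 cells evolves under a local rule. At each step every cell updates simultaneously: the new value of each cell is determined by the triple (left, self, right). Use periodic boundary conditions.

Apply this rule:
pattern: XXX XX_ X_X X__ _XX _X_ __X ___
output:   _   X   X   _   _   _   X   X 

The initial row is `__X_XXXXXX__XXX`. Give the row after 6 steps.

_X__X_X_XX_X_X_

_X_X_____X_X__X
X_X__XXXX_X__X_
_X__X___XX__X_X
X__X__XX_X_X_X_
__X__X_XX_X_X_X
_X__X_X_XX_X_X_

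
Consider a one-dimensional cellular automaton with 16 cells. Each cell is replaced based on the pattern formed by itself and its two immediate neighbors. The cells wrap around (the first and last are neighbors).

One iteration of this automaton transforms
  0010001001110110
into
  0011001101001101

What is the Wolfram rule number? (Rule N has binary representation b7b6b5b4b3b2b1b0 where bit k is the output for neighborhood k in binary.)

position 10: 111 → 0  (bit 7 = 0)
position 11: 110 → 0  (bit 6 = 0)
position 12: 101 → 1  (bit 5 = 1)
position 3: 100 → 1  (bit 4 = 1)
position 9: 011 → 1  (bit 3 = 1)
position 2: 010 → 1  (bit 2 = 1)
position 1: 001 → 0  (bit 1 = 0)
position 0: 000 → 0  (bit 0 = 0)
bits b7..b0 = 00111100 = 60

60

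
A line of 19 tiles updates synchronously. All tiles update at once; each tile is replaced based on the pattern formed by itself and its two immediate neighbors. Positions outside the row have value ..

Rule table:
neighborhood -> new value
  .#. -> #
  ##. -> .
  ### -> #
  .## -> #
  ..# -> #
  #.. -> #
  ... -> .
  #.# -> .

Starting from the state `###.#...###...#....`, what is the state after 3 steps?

##..##.###.#.###...
#.###..##..#.##.#..
#.##.###.###.#..##.

#.##.###.###.#..##.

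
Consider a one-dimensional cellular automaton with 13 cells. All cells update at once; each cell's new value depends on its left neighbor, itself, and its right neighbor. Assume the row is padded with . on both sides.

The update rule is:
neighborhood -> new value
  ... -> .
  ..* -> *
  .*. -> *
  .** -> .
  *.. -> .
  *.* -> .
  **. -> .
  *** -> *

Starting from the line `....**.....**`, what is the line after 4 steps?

**.....**....

step 1: ...*......*..
step 2: ..**.....**..
step 3: .*......*....
step 4: **.....**....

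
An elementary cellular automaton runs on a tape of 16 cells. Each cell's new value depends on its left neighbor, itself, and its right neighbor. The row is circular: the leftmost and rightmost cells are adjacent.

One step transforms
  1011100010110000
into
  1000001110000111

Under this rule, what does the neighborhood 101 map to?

At position 1 the neighborhood is 101; the next row has 0 there.

0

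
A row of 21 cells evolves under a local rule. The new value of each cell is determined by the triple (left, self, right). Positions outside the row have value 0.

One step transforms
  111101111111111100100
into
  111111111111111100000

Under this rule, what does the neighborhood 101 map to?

At position 4 the neighborhood is 101; the next row has 1 there.

1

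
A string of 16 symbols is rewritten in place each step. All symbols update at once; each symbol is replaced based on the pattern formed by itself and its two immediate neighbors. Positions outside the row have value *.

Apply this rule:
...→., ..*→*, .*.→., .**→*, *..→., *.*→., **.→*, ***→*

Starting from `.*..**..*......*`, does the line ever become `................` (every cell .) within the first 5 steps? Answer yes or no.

...***.*......**
..****.......***
.*****......****
.*****.....*****
.*****....******
step 5 is .*****....******, still not uniform .

no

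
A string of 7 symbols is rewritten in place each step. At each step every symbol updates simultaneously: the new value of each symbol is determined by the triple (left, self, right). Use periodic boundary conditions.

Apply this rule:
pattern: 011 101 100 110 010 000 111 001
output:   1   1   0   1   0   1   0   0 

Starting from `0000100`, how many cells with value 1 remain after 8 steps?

step 1: 1110001
step 2: 0010101
step 3: 0001010
step 4: 1100100
step 5: 1100000
step 6: 1101110
step 7: 1111011
step 8: 0001110
count of 1: 3

3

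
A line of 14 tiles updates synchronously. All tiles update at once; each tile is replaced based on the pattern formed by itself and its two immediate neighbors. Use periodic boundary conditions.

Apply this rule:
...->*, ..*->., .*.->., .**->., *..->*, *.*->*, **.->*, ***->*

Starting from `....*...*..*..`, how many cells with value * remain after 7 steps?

8

***..**..*..**
****..**..*..*
*****..**..*..
.*****..**..*.
..*****..**..*
*..*****..**..
.*..*****..**.
count of *: 8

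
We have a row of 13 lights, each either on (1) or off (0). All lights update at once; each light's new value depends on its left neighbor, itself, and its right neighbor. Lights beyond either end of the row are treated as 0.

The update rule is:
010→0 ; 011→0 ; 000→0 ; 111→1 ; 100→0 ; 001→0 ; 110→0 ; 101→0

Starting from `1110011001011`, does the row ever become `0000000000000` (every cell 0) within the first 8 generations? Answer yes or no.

0100000000000
0000000000000
all cells are 0 at generation 2

yes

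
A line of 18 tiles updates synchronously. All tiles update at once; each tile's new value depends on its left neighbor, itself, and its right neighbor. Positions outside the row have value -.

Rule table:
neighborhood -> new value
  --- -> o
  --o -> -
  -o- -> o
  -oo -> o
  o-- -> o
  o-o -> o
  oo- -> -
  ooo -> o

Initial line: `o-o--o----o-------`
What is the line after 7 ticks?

ooo-oooooooo-oo-oo

oooo-oooo-oooooooo
ooo-oooo-oooooooo-
oo-oooo-oooooooo-o
o-oooo-oooooooo-oo
ooooo-oooooooo-oo-
oooo-oooooooo-oo-o
ooo-oooooooo-oo-oo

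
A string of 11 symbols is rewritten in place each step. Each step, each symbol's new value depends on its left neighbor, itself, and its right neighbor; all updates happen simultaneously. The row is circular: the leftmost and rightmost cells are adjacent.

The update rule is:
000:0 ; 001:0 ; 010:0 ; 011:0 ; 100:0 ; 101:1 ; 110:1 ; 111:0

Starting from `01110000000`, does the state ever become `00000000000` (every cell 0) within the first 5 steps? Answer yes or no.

00010000000
00000000000
all cells are 0 at step 2

yes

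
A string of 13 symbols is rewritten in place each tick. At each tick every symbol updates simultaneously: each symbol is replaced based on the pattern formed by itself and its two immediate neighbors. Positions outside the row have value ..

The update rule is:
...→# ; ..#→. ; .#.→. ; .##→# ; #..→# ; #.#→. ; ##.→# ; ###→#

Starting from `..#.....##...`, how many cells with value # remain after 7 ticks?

11

tick 1: #..####.#####
tick 2: .#.####.#####
tick 3: ...####.#####
tick 4: ##.####.#####
tick 5: ##.####.#####  (fixed point — unchanged through tick 7)
count of #: 11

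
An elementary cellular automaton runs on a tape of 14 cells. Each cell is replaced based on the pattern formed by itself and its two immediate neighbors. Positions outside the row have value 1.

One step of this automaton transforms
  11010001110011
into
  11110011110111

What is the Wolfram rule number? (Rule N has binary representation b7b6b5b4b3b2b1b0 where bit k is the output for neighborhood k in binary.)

position 0: 111 → 1  (bit 7 = 1)
position 1: 110 → 1  (bit 6 = 1)
position 2: 101 → 1  (bit 5 = 1)
position 4: 100 → 0  (bit 4 = 0)
position 7: 011 → 1  (bit 3 = 1)
position 3: 010 → 1  (bit 2 = 1)
position 6: 001 → 1  (bit 1 = 1)
position 5: 000 → 0  (bit 0 = 0)
bits b7..b0 = 11101110 = 238

238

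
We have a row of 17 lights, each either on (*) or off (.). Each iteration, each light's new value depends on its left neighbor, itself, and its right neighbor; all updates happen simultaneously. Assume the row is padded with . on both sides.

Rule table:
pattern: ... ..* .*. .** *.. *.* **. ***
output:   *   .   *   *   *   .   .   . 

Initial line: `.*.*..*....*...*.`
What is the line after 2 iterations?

.*.*..*....*...*.

.*.**.****.***.**
.*.*..*....*...*.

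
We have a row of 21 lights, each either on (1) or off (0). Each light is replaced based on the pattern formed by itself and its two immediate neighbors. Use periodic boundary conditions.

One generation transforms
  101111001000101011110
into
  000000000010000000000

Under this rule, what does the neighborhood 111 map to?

At position 3 the neighborhood is 111; the next row has 0 there.

0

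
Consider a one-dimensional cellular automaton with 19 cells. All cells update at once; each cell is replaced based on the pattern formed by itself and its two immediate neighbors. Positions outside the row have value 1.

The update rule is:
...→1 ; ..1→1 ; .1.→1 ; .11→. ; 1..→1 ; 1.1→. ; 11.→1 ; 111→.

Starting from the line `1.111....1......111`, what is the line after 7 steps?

.111111111111......

1...111111111111...
1111...........1111
...111111111111....
111...........11111
..111111111111.....
11...........111111
.111111111111......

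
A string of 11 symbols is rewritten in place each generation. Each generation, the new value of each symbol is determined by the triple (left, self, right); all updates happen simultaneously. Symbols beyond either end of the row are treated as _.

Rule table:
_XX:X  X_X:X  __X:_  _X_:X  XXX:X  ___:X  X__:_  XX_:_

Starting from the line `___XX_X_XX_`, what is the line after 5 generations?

generation 1: XX_X_XXXX__
generation 2: X_XXXXXX__X
generation 3: XXXXXXX___X
generation 4: XXXXXX__X_X
generation 5: XXXXX___XXX

XXXXX___XXX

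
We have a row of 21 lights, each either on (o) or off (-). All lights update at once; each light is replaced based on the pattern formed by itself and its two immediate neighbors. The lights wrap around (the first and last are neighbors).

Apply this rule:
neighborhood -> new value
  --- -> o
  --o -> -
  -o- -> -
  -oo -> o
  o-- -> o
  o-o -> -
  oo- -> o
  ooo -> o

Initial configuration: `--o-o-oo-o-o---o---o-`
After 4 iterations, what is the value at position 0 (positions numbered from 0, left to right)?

o-----oo----oo--oo--o
ooooo-ooooo-ooo-ooo-o
ooooo-ooooo-ooo-ooo-o  (fixed point — unchanged through iteration 4)
position 0 holds o

o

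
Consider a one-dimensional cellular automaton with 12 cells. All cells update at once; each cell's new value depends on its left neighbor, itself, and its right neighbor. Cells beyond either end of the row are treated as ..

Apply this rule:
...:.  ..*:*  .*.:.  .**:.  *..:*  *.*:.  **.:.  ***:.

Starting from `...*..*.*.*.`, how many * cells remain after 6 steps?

4

..*.**.....*
.*....*...*.
*.*..*.*.*.*
...**.......
..*..*......
.*.**.*.....
count of *: 4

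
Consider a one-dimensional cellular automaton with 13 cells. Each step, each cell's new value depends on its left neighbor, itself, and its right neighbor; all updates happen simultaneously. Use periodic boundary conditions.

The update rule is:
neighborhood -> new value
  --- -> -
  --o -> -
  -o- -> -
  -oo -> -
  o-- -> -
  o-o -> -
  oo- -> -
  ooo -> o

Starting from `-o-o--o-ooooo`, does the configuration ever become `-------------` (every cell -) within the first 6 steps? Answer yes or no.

---------ooo-
----------o--
-------------
all cells are - at step 3

yes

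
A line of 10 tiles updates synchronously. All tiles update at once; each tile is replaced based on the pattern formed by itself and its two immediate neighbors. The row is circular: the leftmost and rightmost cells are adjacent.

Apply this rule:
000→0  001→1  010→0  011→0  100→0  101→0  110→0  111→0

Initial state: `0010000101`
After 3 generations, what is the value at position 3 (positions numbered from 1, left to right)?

0100001000
1000010000
0000100001
position 3 holds 0

0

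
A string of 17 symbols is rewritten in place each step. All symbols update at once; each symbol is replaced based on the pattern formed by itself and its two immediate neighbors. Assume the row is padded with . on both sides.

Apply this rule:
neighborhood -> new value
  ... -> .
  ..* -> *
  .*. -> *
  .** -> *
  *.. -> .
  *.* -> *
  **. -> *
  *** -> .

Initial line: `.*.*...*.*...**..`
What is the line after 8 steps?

***.*..**.*****..

step 1: ****..****..***..
step 2: *..*.**..*.**.*..
step 3: *.*****.*******..
step 4: ***...***.....*..
step 5: *.*..**.*....**..
step 6: ***.*****...***..
step 7: *.***...*..**.*..
step 8: ***.*..**.*****..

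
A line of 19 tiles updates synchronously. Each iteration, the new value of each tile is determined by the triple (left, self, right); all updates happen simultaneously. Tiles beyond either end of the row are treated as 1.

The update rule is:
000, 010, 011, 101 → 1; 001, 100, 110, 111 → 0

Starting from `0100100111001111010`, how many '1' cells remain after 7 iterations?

9

1100100100001000111
0000100101101010100
0110100111011111100
1101100100110000000
0011000100100111110
0010010100100100001
0010011100100101101
count of 1: 9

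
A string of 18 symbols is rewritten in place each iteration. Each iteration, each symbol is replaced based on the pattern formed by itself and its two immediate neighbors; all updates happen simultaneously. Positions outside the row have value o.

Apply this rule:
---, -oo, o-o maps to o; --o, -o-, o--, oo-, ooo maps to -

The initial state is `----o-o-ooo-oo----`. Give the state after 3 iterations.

---oo-o--o---o--oo

iteration 1: -oo--o-oo--oo--oo-
iteration 2: oo----oo---o---o-o
iteration 3: ---oo-o--o---o--oo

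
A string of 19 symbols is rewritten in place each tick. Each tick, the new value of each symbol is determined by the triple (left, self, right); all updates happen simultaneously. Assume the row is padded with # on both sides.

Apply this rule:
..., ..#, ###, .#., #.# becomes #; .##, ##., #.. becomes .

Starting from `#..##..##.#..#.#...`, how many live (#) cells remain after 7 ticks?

tick 1: ..#...#..##.####.##
tick 2: .##.###.#..#.##.#.#
tick 3: #..#.#.##.###..###.
tick 4: ..#####..#.#..#.#.#
tick 5: .#.###..####.#####.
tick 6: ###.#..#.##.#.###.#
tick 7: ##.##.###..###.#.#.
count of #: 12

12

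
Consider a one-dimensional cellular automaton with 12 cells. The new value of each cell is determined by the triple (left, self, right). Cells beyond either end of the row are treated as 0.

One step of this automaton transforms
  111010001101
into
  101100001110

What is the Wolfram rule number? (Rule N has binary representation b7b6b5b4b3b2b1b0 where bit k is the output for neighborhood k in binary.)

position 1: 111 → 0  (bit 7 = 0)
position 2: 110 → 1  (bit 6 = 1)
position 3: 101 → 1  (bit 5 = 1)
position 5: 100 → 0  (bit 4 = 0)
position 0: 011 → 1  (bit 3 = 1)
position 4: 010 → 0  (bit 2 = 0)
position 7: 001 → 0  (bit 1 = 0)
position 6: 000 → 0  (bit 0 = 0)
bits b7..b0 = 01101000 = 104

104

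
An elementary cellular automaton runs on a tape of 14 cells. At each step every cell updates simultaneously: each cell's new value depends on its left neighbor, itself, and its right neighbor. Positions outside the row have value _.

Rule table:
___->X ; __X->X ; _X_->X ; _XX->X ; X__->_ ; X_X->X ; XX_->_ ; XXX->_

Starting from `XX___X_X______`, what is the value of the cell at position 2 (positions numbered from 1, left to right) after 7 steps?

X__XXXXX_XXXXX
X_XX____XX____
XXX__XXXX__XXX
X___XX____XX__
X_XXX__XXXX__X
XXX___XX____XX
X___XXX__XXXX_
position 2 holds _

_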